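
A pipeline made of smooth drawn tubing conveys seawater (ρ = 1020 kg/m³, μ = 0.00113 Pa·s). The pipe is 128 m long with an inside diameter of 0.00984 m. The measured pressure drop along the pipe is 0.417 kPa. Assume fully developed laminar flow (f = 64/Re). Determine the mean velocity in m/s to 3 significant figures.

For laminar flow, f = 64/Re with Re = ρVD/μ, so Darcy-Weisbach reduces to ΔP = 32μLV/D². Solving for V: V = ΔP·D²/(32μL) = 417·(0.00984)²/(32·0.00113·128) = 0.008723 m/s.
Check: Re = ρVD/μ = 1020·0.008723·0.00984/0.00113 = 77.48 < 2300, so the laminar assumption holds.

V ≈ 0.00872 m/s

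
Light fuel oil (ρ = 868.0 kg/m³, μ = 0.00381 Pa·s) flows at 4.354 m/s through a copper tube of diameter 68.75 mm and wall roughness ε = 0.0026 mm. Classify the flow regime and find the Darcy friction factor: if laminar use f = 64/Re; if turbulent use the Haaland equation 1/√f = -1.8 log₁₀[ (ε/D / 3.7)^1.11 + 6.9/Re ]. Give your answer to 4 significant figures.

f ≈ 0.01946

Re = ρVD/μ = 868·4.354·0.06875/0.00381 = 6.82e+04.
Re > 4000 → turbulent. ε/D = 2.6e-06/0.06875 = 3.78e-05; Haaland: 1/√f = -1.8 log₁₀[2.89e-06 + 0.000101] = 7.169, so f = 0.01946.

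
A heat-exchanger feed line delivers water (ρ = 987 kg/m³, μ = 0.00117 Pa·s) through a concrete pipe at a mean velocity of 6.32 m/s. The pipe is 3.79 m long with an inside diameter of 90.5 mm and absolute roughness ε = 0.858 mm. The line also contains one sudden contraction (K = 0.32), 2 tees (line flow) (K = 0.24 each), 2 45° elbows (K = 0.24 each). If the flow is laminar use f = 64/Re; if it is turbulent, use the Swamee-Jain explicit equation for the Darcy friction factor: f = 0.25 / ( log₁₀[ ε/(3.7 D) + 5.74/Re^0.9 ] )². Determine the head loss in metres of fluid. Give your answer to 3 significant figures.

h_f ≈ 5.80 m

Reynolds number Re = ρVD/μ = 987 · 6.32 · 0.0905 / 0.00117 = 4.825e+05.
Re > 4000 → turbulent. Relative roughness ε/D = 0.000858/0.0905 = 0.00948. Swamee-Jain: f = 0.25/(log₁₀[0.00948/3.7 + 5.74/4.825e+05^0.9])² = 0.25/(log₁₀[0.00256 + 4.4e-05])² = 0.25/(-2.584)² = 0.03744.
Total minor-loss coefficient ΣK = 1·0.32 + 2·0.24 + 2·0.24 = 1.28.
ΔP = [f·L/D + ΣK]·(ρV²/2) = [0.03744·3.79/0.0905 + 1.28]·(987·6.32²/2) = [1.568 + 1.28]·1.971e+04 = 5.614e+04 Pa.
Head loss h_f = ΔP/(ρg) = 5.614e+04/(987·9.81) = 5.80 m.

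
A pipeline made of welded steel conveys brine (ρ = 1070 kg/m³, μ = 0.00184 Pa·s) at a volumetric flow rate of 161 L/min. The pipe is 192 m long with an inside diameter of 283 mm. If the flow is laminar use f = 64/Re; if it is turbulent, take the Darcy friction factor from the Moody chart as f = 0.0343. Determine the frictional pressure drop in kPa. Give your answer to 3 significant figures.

ΔP ≈ 0.0227 kPa

Q = 161 L/min = 161/60000 = 0.002683 m³/s.
Cross-sectional area A = πD²/4 = π(0.283)²/4 = 0.0629 m²; mean velocity V = Q/A = 0.002683/0.0629 = 0.04266 m/s.
Reynolds number Re = ρVD/μ = 1070 · 0.04266 · 0.283 / 0.00184 = 7020.
Re > 4000 → turbulent; use the Moody-chart value f = 0.0343.
Darcy-Weisbach: ΔP = f(L/D)(ρV²/2) = 0.0343·(192/0.283)·(1070·0.04266²/2) = 0.0343·678.4·0.9736 = 22.66 Pa.
ΔP = 22.66 Pa = 0.0227 kPa.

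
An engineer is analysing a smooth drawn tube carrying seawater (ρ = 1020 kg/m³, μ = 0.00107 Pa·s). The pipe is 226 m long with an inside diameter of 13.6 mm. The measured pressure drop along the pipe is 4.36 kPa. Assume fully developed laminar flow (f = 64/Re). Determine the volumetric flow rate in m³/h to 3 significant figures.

For laminar flow, f = 64/Re with Re = ρVD/μ, so Darcy-Weisbach reduces to ΔP = 32μLV/D². Solving for V: V = ΔP·D²/(32μL) = 4360·(0.0136)²/(32·0.00107·226) = 0.1042 m/s.
Check: Re = ρVD/μ = 1020·0.1042·0.0136/0.00107 = 1351 < 2300, so the laminar assumption holds.
Q = V·A = 0.1042·(π/4·0.0136²) = 1.514e-05 m³/s = 0.0545 m³/h.

Q ≈ 0.0545 m³/h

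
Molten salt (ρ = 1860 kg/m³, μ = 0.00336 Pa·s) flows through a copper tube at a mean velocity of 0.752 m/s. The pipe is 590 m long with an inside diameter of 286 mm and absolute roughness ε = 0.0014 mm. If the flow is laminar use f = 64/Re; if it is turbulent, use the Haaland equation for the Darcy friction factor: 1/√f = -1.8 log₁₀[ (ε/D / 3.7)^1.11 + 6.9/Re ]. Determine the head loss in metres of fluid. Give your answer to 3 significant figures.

h_f ≈ 1.02 m

Reynolds number Re = ρVD/μ = 1860 · 0.752 · 0.286 / 0.00336 = 1.191e+05.
Re > 4000 → turbulent. Relative roughness ε/D = 1.4e-06/0.286 = 4.9e-06. Haaland: 1/√f = -1.8 log₁₀[(4.9e-06/3.7)^1.11 + 6.9/1.191e+05] = -1.8 log₁₀[2.98e-07 + 5.8e-05] = 7.622, so f = 0.01721.
Darcy-Weisbach: ΔP = f(L/D)(ρV²/2) = 0.01721·(590/0.286)·(1860·0.752²/2) = 0.01721·2063·525.9 = 1.867e+04 Pa.
Head loss h_f = ΔP/(ρg) = 1.867e+04/(1860·9.81) = 1.02 m.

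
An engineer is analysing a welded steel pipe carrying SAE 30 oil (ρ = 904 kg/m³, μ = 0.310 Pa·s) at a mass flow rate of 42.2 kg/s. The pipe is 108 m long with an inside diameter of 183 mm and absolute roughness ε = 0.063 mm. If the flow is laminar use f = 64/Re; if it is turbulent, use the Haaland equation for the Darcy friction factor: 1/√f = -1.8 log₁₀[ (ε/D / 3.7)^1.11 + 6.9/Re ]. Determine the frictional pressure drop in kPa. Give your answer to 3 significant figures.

A = πD²/4 = π(0.183)²/4 = 0.0263 m²; mean velocity V = ṁ/(ρA) = 42.2/(904 · 0.0263) = 1.775 m/s.
Reynolds number Re = ρVD/μ = 904 · 1.775 · 0.183 / 0.31 = 947.1.
Re < 2300 → laminar flow, so f = 64/Re = 64/947.1 = 0.06757 (the turbulent correlation is not needed).
Darcy-Weisbach: ΔP = f(L/D)(ρV²/2) = 0.06757·(108/0.183)·(904·1.775²/2) = 0.06757·590.2·1424 = 5.678e+04 Pa.
ΔP = 5.678e+04 Pa = 56.8 kPa.

ΔP ≈ 56.8 kPa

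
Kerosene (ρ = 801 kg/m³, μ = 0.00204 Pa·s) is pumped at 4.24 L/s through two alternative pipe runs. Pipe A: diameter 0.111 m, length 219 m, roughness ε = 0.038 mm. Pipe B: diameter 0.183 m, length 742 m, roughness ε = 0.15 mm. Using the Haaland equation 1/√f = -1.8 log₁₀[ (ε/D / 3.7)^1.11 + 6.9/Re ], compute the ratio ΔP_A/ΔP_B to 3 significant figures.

Pipe A: V = Q/A = 0.00424/0.009677 = 0.4382 m/s; Re = 1.91e+04; ε/D = 0.000342; Haaland → f = 0.02664; ΔP_A = f(L/D)(ρV²/2) = 4041 Pa.
Pipe B: V = Q/A = 0.00424/0.0263 = 0.1612 m/s; Re = 1.158e+04; ε/D = 0.00082; Haaland → f = 0.03081; ΔP_B = f(L/D)(ρV²/2) = 1300 Pa.
ΔP_A/ΔP_B = 4041/1300 = 3.11.

ΔP_A/ΔP_B ≈ 3.11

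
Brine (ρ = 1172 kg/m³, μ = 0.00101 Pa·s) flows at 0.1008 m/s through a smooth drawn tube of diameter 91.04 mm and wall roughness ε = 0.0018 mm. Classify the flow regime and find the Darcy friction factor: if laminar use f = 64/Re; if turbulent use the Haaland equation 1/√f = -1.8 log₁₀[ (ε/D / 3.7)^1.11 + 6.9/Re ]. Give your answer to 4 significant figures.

f ≈ 0.03038

Re = ρVD/μ = 1172·0.1008·0.09104/0.00101 = 1.065e+04.
Re > 4000 → turbulent. ε/D = 1.8e-06/0.09104 = 1.98e-05; Haaland: 1/√f = -1.8 log₁₀[1.41e-06 + 0.000648] = 5.738, so f = 0.03038.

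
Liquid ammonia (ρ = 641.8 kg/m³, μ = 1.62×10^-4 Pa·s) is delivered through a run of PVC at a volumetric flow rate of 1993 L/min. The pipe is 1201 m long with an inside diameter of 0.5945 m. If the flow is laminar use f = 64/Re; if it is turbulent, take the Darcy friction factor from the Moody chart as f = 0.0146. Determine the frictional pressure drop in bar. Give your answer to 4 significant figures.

ΔP ≈ 0.001355 bar

Q = 1993 L/min = 1993/60000 = 0.03322 m³/s.
Cross-sectional area A = πD²/4 = π(0.5945)²/4 = 0.2776 m²; mean velocity V = Q/A = 0.03322/0.2776 = 0.1197 m/s.
Reynolds number Re = ρVD/μ = 641.8 · 0.1197 · 0.5945 / 0.000162 = 2.818e+05.
Re > 4000 → turbulent; use the Moody-chart value f = 0.0146.
Darcy-Weisbach: ΔP = f(L/D)(ρV²/2) = 0.0146·(1201/0.5945)·(641.8·0.1197²/2) = 0.0146·2020·4.595 = 135.5 Pa.
ΔP = 135.5 Pa = 0.001355 bar.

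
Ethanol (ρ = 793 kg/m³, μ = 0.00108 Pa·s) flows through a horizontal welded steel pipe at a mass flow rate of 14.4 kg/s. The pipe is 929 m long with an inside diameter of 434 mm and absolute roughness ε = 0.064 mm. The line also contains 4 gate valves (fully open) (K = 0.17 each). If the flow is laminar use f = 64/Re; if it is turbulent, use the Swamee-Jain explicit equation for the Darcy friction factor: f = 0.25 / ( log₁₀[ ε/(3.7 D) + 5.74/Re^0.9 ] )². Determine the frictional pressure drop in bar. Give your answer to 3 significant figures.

ΔP ≈ 0.00291 bar

A = πD²/4 = π(0.434)²/4 = 0.1479 m²; mean velocity V = ṁ/(ρA) = 14.4/(793 · 0.1479) = 0.1227 m/s.
Reynolds number Re = ρVD/μ = 793 · 0.1227 · 0.434 / 0.00108 = 3.912e+04.
Re > 4000 → turbulent. Relative roughness ε/D = 6.4e-05/0.434 = 0.000147. Swamee-Jain: f = 0.25/(log₁₀[0.000147/3.7 + 5.74/3.912e+04^0.9])² = 0.25/(log₁₀[3.99e-05 + 0.000422])² = 0.25/(-3.335)² = 0.02248.
Total minor-loss coefficient ΣK = 4·0.17 = 0.68.
ΔP = [f·L/D + ΣK]·(ρV²/2) = [0.02248·929/0.434 + 0.68]·(793·0.1227²/2) = [48.11 + 0.68]·5.974 = 291.5 Pa.
ΔP = 291.5 Pa = 0.00291 bar.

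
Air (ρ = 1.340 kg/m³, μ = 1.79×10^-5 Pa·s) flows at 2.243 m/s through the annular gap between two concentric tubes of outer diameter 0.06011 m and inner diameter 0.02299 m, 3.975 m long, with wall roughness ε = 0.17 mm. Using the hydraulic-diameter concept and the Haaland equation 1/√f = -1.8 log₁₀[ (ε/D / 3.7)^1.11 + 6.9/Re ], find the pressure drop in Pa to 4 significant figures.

Hydraulic diameter D_h = 4A/P = D_o - D_i = 0.06011 - 0.02299 = 0.03712 m.
Re = ρVD_h/μ = 1.34·2.243·0.03712/1.79e-05 = 6233.
ε/D_h = 0.00017/0.03712 = 0.00458; Haaland gives 1/√f = -1.8 log₁₀[0.000593+0.00111] = 4.985, so f = 0.04024.
ΔP = f(L/D_h)(ρV²/2) = 0.04024·3.975/0.03712·3.371 = 14.52 Pa.

ΔP ≈ 14.52 Pa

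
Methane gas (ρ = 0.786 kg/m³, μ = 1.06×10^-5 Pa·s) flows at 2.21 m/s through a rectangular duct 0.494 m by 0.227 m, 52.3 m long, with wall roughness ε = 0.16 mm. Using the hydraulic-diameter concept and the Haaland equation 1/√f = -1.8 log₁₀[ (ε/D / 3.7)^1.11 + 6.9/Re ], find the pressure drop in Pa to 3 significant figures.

ΔP ≈ 7.17 Pa

Hydraulic diameter D_h = 4A/P = 4·(0.494·0.227)/(2·(0.494+0.227)) = 0.4486/1.442 = 0.3111 m.
Re = ρVD_h/μ = 0.786·2.21·0.3111/1.06e-05 = 5.097e+04.
ε/D_h = 0.00016/0.3111 = 0.000514; Haaland gives 1/√f = -1.8 log₁₀[5.23e-05+0.000135] = 6.708, so f = 0.02223.
ΔP = f(L/D_h)(ρV²/2) = 0.02223·52.3/0.3111·1.919 = 7.173 Pa.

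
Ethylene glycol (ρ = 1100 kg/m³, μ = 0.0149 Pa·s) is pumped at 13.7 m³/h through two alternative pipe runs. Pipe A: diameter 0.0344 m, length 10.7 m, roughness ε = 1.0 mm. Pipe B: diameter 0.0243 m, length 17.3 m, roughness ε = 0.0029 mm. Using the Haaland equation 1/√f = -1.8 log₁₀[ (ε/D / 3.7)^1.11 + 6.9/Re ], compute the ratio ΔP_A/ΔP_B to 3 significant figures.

ΔP_A/ΔP_B ≈ 0.231

Pipe A: V = Q/A = 0.003806/0.0009294 = 4.095 m/s; Re = 1.04e+04; ε/D = 0.0291; Haaland → f = 0.05948; ΔP_A = f(L/D)(ρV²/2) = 1.706e+05 Pa.
Pipe B: V = Q/A = 0.003806/0.0004638 = 8.206 m/s; Re = 1.472e+04; ε/D = 0.000119; Haaland → f = 0.02801; ΔP_B = f(L/D)(ρV²/2) = 7.384e+05 Pa.
ΔP_A/ΔP_B = 1.706e+05/7.384e+05 = 0.231.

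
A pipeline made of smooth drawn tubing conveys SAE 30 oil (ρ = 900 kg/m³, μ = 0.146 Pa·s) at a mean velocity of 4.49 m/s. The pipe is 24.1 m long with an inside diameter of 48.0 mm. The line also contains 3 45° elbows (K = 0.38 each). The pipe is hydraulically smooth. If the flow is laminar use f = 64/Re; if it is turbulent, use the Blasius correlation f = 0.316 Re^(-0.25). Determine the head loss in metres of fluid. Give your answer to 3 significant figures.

Reynolds number Re = ρVD/μ = 900 · 4.49 · 0.048 / 0.146 = 1329.
Re < 2300 → laminar flow, so f = 64/Re = 64/1329 = 0.04817 (the turbulent correlation is not needed).
Total minor-loss coefficient ΣK = 3·0.38 = 1.14.
ΔP = [f·L/D + ΣK]·(ρV²/2) = [0.04817·24.1/0.048 + 1.14]·(900·4.49²/2) = [24.19 + 1.14]·9072 = 2.298e+05 Pa.
Head loss h_f = ΔP/(ρg) = 2.298e+05/(900·9.81) = 26.0 m.

h_f ≈ 26.0 m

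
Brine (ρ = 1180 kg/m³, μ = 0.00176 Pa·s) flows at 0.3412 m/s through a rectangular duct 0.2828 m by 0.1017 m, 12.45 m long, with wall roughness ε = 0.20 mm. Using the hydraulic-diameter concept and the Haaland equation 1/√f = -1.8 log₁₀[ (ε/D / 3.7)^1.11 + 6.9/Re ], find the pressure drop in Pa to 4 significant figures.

Hydraulic diameter D_h = 4A/P = 4·(0.2828·0.1017)/(2·(0.2828+0.1017)) = 0.115/0.769 = 0.1496 m.
Re = ρVD_h/μ = 1180·0.3412·0.1496/0.00176 = 3.422e+04.
ε/D_h = 0.0002/0.1496 = 0.00134; Haaland gives 1/√f = -1.8 log₁₀[0.000151+0.000202] = 6.215, so f = 0.02589.
ΔP = f(L/D_h)(ρV²/2) = 0.02589·12.45/0.1496·68.69 = 148 Pa.

ΔP ≈ 148.0 Pa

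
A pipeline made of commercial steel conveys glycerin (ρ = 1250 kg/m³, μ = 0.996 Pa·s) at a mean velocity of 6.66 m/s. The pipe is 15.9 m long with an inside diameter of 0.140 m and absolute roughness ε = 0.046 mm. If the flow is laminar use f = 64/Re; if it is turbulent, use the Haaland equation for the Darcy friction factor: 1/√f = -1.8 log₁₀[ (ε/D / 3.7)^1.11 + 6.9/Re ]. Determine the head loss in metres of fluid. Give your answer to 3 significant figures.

h_f ≈ 14.0 m

Reynolds number Re = ρVD/μ = 1250 · 6.66 · 0.14 / 0.996 = 1170.
Re < 2300 → laminar flow, so f = 64/Re = 64/1170 = 0.05469 (the turbulent correlation is not needed).
Darcy-Weisbach: ΔP = f(L/D)(ρV²/2) = 0.05469·(15.9/0.14)·(1250·6.66²/2) = 0.05469·113.6·2.772e+04 = 1.722e+05 Pa.
Head loss h_f = ΔP/(ρg) = 1.722e+05/(1250·9.81) = 14.0 m.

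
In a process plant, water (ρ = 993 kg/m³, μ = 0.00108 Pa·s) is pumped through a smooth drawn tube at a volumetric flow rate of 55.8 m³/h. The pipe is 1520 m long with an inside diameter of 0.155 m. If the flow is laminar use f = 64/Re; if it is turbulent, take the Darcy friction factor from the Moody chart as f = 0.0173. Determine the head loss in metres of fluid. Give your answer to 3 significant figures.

h_f ≈ 5.83 m

Q = 55.8 m³/h = 55.8/3600 = 0.0155 m³/s.
Cross-sectional area A = πD²/4 = π(0.155)²/4 = 0.01887 m²; mean velocity V = Q/A = 0.0155/0.01887 = 0.8214 m/s.
Reynolds number Re = ρVD/μ = 993 · 0.8214 · 0.155 / 0.00108 = 1.171e+05.
Re > 4000 → turbulent; use the Moody-chart value f = 0.0173.
Darcy-Weisbach: ΔP = f(L/D)(ρV²/2) = 0.0173·(1520/0.155)·(993·0.8214²/2) = 0.0173·9806·335 = 5.684e+04 Pa.
Head loss h_f = ΔP/(ρg) = 5.684e+04/(993·9.81) = 5.83 m.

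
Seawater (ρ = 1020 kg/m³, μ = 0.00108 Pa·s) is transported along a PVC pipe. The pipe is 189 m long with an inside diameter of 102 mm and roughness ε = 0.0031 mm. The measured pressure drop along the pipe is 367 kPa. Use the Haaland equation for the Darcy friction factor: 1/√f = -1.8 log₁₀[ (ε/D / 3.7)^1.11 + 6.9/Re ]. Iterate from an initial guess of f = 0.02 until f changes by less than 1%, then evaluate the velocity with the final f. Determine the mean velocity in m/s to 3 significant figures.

V ≈ 5.39 m/s

Rearranging Darcy-Weisbach: V = √(2·ΔP·D/(f·L·ρ)). With ε/D = 3.1e-06/0.102 = 3.04e-05, iterate starting from f = 0.02:
  f = 0.02 → V = √(2·3.67e+05·0.102/(0.02·189·1020)) = 4.407 m/s; Re = ρVD/μ = 4.245e+05; f → 0.01378
  f = 0.01378 → V = 5.308 m/s; Re = 5.114e+05; f → 0.01338
  f = 0.01338 → V = 5.387 m/s; Re = 5.19e+05; f → 0.01335
Converged (Δf/f < 1%). With the final f = 0.01335: V = √(2·3.67e+05·0.102/(0.01335·189·1020)) = 5.393 m/s.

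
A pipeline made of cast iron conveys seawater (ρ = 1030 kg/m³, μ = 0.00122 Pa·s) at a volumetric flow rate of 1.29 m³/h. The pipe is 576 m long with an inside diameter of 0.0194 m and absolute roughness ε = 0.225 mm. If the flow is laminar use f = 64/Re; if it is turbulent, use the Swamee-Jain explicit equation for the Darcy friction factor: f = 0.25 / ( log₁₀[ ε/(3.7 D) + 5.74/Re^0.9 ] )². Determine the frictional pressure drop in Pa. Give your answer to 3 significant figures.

ΔP ≈ 969000 Pa

Q = 1.29 m³/h = 1.29/3600 = 0.0003583 m³/s.
Cross-sectional area A = πD²/4 = π(0.0194)²/4 = 0.0002956 m²; mean velocity V = Q/A = 0.0003583/0.0002956 = 1.212 m/s.
Reynolds number Re = ρVD/μ = 1030 · 1.212 · 0.0194 / 0.00122 = 1.986e+04.
Re > 4000 → turbulent. Relative roughness ε/D = 0.000225/0.0194 = 0.0116. Swamee-Jain: f = 0.25/(log₁₀[0.0116/3.7 + 5.74/1.986e+04^0.9])² = 0.25/(log₁₀[0.00313 + 0.000778])² = 0.25/(-2.408)² = 0.04313.
Darcy-Weisbach: ΔP = f(L/D)(ρV²/2) = 0.04313·(576/0.0194)·(1030·1.212²/2) = 0.04313·2.969e+04·756.8 = 9.692e+05 Pa.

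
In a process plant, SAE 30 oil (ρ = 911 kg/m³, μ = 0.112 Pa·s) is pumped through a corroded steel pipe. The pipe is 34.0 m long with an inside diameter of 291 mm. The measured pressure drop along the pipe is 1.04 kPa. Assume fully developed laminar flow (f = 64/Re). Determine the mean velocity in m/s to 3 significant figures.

For laminar flow, f = 64/Re with Re = ρVD/μ, so Darcy-Weisbach reduces to ΔP = 32μLV/D². Solving for V: V = ΔP·D²/(32μL) = 1040·(0.291)²/(32·0.112·34) = 0.7227 m/s.
Check: Re = ρVD/μ = 911·0.7227·0.291/0.112 = 1711 < 2300, so the laminar assumption holds.

V ≈ 0.723 m/s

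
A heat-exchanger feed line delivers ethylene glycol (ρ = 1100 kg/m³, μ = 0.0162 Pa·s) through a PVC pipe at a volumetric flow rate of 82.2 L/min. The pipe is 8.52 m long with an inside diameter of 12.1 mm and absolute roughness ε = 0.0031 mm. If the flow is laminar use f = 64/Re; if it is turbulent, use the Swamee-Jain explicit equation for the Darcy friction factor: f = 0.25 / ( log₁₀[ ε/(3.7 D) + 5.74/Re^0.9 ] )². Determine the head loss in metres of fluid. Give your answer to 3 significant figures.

h_f ≈ 161 m

Q = 82.2 L/min = 82.2/60000 = 0.00137 m³/s.
Cross-sectional area A = πD²/4 = π(0.0121)²/4 = 0.000115 m²; mean velocity V = Q/A = 0.00137/0.000115 = 11.91 m/s.
Reynolds number Re = ρVD/μ = 1100 · 11.91 · 0.0121 / 0.0162 = 9789.
Re > 4000 → turbulent. Relative roughness ε/D = 3.1e-06/0.0121 = 0.000256. Swamee-Jain: f = 0.25/(log₁₀[0.000256/3.7 + 5.74/9789^0.9])² = 0.25/(log₁₀[6.92e-05 + 0.00147])² = 0.25/(-2.813)² = 0.0316.
Darcy-Weisbach: ΔP = f(L/D)(ρV²/2) = 0.0316·(8.52/0.0121)·(1100·11.91²/2) = 0.0316·704.1·7.807e+04 = 1.737e+06 Pa.
Head loss h_f = ΔP/(ρg) = 1.737e+06/(1100·9.81) = 161 m.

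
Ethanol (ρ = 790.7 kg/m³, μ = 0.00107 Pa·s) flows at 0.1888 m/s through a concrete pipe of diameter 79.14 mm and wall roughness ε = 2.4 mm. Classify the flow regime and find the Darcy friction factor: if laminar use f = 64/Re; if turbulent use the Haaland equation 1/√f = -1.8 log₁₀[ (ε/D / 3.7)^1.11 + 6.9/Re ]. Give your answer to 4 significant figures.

f ≈ 0.06026

Re = ρVD/μ = 790.7·0.1888·0.07914/0.00107 = 1.104e+04.
Re > 4000 → turbulent. ε/D = 0.0024/0.07914 = 0.0303; Haaland: 1/√f = -1.8 log₁₀[0.00483 + 0.000625] = 4.074, so f = 0.06026.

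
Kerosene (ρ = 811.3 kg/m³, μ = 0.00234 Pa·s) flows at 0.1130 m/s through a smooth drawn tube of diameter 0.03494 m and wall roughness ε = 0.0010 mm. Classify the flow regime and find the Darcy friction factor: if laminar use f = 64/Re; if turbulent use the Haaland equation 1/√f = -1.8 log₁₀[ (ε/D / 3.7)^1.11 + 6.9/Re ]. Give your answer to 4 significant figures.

Re = ρVD/μ = 811.3·0.113·0.03494/0.00234 = 1369.
Re < 2300 → laminar, so f = 64/Re = 0.04675 (roughness is irrelevant in laminar flow).

f ≈ 0.04675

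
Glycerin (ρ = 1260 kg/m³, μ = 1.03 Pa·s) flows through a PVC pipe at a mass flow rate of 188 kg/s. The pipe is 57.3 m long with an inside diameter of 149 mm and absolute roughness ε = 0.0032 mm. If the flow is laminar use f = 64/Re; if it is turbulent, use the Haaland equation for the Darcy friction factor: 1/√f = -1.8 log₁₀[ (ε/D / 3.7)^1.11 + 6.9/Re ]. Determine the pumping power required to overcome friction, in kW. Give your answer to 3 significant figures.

A = πD²/4 = π(0.149)²/4 = 0.01744 m²; mean velocity V = ṁ/(ρA) = 188/(1260 · 0.01744) = 8.557 m/s.
Reynolds number Re = ρVD/μ = 1260 · 8.557 · 0.149 / 1.03 = 1560.
Re < 2300 → laminar flow, so f = 64/Re = 64/1560 = 0.04103 (the turbulent correlation is not needed).
Darcy-Weisbach: ΔP = f(L/D)(ρV²/2) = 0.04103·(57.3/0.149)·(1260·8.557²/2) = 0.04103·384.6·4.613e+04 = 7.279e+05 Pa.
Q = ṁ/ρ = 188/1260 = 0.1492 m³/s.
Pumping power P = QΔP = 0.1492·7.279e+05 = 108600 W = 109 kW.

P ≈ 109 kW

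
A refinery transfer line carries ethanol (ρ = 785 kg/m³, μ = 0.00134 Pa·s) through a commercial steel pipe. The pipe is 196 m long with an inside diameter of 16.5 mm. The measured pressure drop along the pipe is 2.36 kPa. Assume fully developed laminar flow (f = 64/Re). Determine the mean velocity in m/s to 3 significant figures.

For laminar flow, f = 64/Re with Re = ρVD/μ, so Darcy-Weisbach reduces to ΔP = 32μLV/D². Solving for V: V = ΔP·D²/(32μL) = 2360·(0.0165)²/(32·0.00134·196) = 0.07645 m/s.
Check: Re = ρVD/μ = 785·0.07645·0.0165/0.00134 = 739 < 2300, so the laminar assumption holds.

V ≈ 0.0764 m/s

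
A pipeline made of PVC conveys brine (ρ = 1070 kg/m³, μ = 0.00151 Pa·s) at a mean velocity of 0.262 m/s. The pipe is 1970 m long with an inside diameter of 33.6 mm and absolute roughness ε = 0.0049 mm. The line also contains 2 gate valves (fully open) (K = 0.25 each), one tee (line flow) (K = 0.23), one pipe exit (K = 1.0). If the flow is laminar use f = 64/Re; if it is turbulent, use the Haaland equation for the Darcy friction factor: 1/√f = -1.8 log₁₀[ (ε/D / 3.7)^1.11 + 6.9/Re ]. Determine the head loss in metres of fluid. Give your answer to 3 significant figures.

Reynolds number Re = ρVD/μ = 1070 · 0.262 · 0.0336 / 0.00151 = 6238.
Re > 4000 → turbulent. Relative roughness ε/D = 4.9e-06/0.0336 = 0.000146. Haaland: 1/√f = -1.8 log₁₀[(0.000146/3.7)^1.11 + 6.9/6238] = -1.8 log₁₀[1.29e-05 + 0.00111] = 5.312, so f = 0.03544.
Total minor-loss coefficient ΣK = 2·0.25 + 1·0.23 + 1·1 = 1.73.
ΔP = [f·L/D + ΣK]·(ρV²/2) = [0.03544·1970/0.0336 + 1.73]·(1070·0.262²/2) = [2078 + 1.73]·36.72 = 7.637e+04 Pa.
Head loss h_f = ΔP/(ρg) = 7.637e+04/(1070·9.81) = 7.28 m.

h_f ≈ 7.28 m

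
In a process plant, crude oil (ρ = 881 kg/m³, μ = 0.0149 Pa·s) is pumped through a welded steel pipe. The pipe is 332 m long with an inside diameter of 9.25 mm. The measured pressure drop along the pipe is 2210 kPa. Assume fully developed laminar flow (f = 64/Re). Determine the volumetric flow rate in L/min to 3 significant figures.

Q ≈ 4.82 L/min

For laminar flow, f = 64/Re with Re = ρVD/μ, so Darcy-Weisbach reduces to ΔP = 32μLV/D². Solving for V: V = ΔP·D²/(32μL) = 2.21e+06·(0.00925)²/(32·0.0149·332) = 1.195 m/s.
Check: Re = ρVD/μ = 881·1.195·0.00925/0.0149 = 653.3 < 2300, so the laminar assumption holds.
Q = V·A = 1.195·(π/4·0.00925²) = 8.027e-05 m³/s = 4.82 L/min.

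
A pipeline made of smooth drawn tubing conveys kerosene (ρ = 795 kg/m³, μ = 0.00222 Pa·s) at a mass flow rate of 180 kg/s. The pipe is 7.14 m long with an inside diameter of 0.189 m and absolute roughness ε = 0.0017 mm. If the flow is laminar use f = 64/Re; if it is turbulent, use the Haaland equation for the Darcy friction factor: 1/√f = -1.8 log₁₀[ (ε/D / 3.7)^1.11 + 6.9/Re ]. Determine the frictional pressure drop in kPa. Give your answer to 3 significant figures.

ΔP ≈ 12.7 kPa

A = πD²/4 = π(0.189)²/4 = 0.02806 m²; mean velocity V = ṁ/(ρA) = 180/(795 · 0.02806) = 8.07 m/s.
Reynolds number Re = ρVD/μ = 795 · 8.07 · 0.189 / 0.00222 = 5.462e+05.
Re > 4000 → turbulent. Relative roughness ε/D = 1.7e-06/0.189 = 8.99e-06. Haaland: 1/√f = -1.8 log₁₀[(8.99e-06/3.7)^1.11 + 6.9/5.462e+05] = -1.8 log₁₀[5.86e-07 + 1.26e-05] = 8.782, so f = 0.01297.
Darcy-Weisbach: ΔP = f(L/D)(ρV²/2) = 0.01297·(7.14/0.189)·(795·8.07²/2) = 0.01297·37.78·2.589e+04 = 1.268e+04 Pa.
ΔP = 1.268e+04 Pa = 12.7 kPa.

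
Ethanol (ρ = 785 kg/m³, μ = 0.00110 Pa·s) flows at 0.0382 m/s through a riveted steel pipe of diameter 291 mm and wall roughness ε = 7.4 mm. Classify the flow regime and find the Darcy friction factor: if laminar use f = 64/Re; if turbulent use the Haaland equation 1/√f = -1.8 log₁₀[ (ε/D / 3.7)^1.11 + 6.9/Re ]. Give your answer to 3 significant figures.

f ≈ 0.0576

Re = ρVD/μ = 785·0.0382·0.291/0.0011 = 7933.
Re > 4000 → turbulent. ε/D = 0.0074/0.291 = 0.0254; Haaland: 1/√f = -1.8 log₁₀[0.00397 + 0.00087] = 4.167, so f = 0.0576.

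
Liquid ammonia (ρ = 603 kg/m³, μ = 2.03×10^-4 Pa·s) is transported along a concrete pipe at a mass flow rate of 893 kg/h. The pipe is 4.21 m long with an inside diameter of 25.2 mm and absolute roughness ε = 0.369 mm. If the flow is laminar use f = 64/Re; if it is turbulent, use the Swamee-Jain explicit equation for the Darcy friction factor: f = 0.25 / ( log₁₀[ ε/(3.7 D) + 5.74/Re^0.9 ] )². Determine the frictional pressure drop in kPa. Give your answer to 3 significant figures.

ṁ = 893 kg/h = 893/3600 = 0.2481 kg/s.
A = πD²/4 = π(0.0252)²/4 = 0.0004988 m²; mean velocity V = ṁ/(ρA) = 0.2481/(603 · 0.0004988) = 0.8248 m/s.
Reynolds number Re = ρVD/μ = 603 · 0.8248 · 0.0252 / 0.000203 = 6.174e+04.
Re > 4000 → turbulent. Relative roughness ε/D = 0.000369/0.0252 = 0.0146. Swamee-Jain: f = 0.25/(log₁₀[0.0146/3.7 + 5.74/6.174e+04^0.9])² = 0.25/(log₁₀[0.00396 + 0.00028])² = 0.25/(-2.373)² = 0.0444.
Darcy-Weisbach: ΔP = f(L/D)(ρV²/2) = 0.0444·(4.21/0.0252)·(603·0.8248²/2) = 0.0444·167.1·205.1 = 1521 Pa.
ΔP = 1521 Pa = 1.52 kPa.

ΔP ≈ 1.52 kPa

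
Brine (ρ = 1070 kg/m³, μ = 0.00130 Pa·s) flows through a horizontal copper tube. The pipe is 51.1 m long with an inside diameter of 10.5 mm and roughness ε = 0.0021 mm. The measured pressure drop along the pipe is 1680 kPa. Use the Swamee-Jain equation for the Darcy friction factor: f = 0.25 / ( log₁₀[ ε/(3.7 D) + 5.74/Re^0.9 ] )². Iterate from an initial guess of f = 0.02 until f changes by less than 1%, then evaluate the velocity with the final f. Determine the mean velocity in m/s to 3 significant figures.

V ≈ 5.44 m/s

Rearranging Darcy-Weisbach: V = √(2·ΔP·D/(f·L·ρ)). With ε/D = 2.1e-06/0.0105 = 0.0002, iterate starting from f = 0.02:
  f = 0.02 → V = √(2·1.68e+06·0.0105/(0.02·51.1·1070)) = 5.68 m/s; Re = ρVD/μ = 4.909e+04; f → 0.02163
  f = 0.02163 → V = 5.462 m/s; Re = 4.72e+04; f → 0.0218
Converged (Δf/f < 1%). With the final f = 0.0218: V = √(2·1.68e+06·0.0105/(0.0218·51.1·1070)) = 5.44 m/s.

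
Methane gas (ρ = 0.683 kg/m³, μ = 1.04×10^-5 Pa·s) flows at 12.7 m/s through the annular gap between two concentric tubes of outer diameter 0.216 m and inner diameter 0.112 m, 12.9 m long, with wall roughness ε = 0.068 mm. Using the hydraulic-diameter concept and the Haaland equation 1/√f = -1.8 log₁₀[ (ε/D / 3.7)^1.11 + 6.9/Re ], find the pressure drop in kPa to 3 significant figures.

ΔP ≈ 0.144 kPa

Hydraulic diameter D_h = 4A/P = D_o - D_i = 0.216 - 0.112 = 0.104 m.
Re = ρVD_h/μ = 0.683·12.7·0.104/1.04e-05 = 8.674e+04.
ε/D_h = 6.8e-05/0.104 = 0.000654; Haaland gives 1/√f = -1.8 log₁₀[6.83e-05+7.95e-05] = 6.894, so f = 0.02104.
ΔP = f(L/D_h)(ρV²/2) = 0.02104·12.9/0.104·55.08 = 143.7 Pa.
ΔP = 0.144 kPa.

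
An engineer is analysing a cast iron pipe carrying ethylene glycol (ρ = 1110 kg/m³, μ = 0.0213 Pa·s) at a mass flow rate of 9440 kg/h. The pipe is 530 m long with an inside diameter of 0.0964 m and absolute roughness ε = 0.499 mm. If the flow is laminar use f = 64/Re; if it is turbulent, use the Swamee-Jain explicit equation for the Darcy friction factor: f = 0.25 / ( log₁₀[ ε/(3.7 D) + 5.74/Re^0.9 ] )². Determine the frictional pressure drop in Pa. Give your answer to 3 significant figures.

ΔP ≈ 12600 Pa

ṁ = 9440 kg/h = 9440/3600 = 2.622 kg/s.
A = πD²/4 = π(0.0964)²/4 = 0.007299 m²; mean velocity V = ṁ/(ρA) = 2.622/(1110 · 0.007299) = 0.3237 m/s.
Reynolds number Re = ρVD/μ = 1110 · 0.3237 · 0.0964 / 0.0213 = 1626.
Re < 2300 → laminar flow, so f = 64/Re = 64/1626 = 0.03936 (the turbulent correlation is not needed).
Darcy-Weisbach: ΔP = f(L/D)(ρV²/2) = 0.03936·(530/0.0964)·(1110·0.3237²/2) = 0.03936·5498·58.14 = 1.258e+04 Pa.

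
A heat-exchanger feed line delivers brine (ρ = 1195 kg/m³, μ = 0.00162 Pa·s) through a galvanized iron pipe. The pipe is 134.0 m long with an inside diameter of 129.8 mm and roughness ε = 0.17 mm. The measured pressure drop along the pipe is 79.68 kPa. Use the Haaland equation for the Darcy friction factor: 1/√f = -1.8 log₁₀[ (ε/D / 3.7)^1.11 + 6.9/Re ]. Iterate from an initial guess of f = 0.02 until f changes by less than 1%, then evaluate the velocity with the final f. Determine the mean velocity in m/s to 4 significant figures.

V ≈ 2.427 m/s

Rearranging Darcy-Weisbach: V = √(2·ΔP·D/(f·L·ρ)). With ε/D = 0.00017/0.1298 = 0.00131, iterate starting from f = 0.02:
  f = 0.02 → V = √(2·7.968e+04·0.1298/(0.02·134·1195)) = 2.541 m/s; Re = ρVD/μ = 2.433e+05; f → 0.0219
  f = 0.0219 → V = 2.429 m/s; Re = 2.326e+05; f → 0.02193
Converged (Δf/f < 1%). With the final f = 0.02193: V = √(2·7.968e+04·0.1298/(0.02193·134·1195)) = 2.427 m/s.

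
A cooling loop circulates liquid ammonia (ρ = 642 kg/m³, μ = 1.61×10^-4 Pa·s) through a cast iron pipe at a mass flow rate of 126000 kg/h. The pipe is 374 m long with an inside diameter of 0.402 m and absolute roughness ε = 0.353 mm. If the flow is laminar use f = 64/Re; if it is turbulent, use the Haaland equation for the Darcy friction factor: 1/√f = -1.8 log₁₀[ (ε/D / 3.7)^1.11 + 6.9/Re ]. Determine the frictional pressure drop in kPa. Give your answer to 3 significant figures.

ΔP ≈ 1.07 kPa

ṁ = 126000 kg/h = 126000/3600 = 35 kg/s.
A = πD²/4 = π(0.402)²/4 = 0.1269 m²; mean velocity V = ṁ/(ρA) = 35/(642 · 0.1269) = 0.4295 m/s.
Reynolds number Re = ρVD/μ = 642 · 0.4295 · 0.402 / 0.000161 = 6.885e+05.
Re > 4000 → turbulent. Relative roughness ε/D = 0.000353/0.402 = 0.000878. Haaland: 1/√f = -1.8 log₁₀[(0.000878/3.7)^1.11 + 6.9/6.885e+05] = -1.8 log₁₀[9.48e-05 + 1e-05] = 7.163, so f = 0.01949.
Darcy-Weisbach: ΔP = f(L/D)(ρV²/2) = 0.01949·(374/0.402)·(642·0.4295²/2) = 0.01949·930.3·59.22 = 1074 Pa.
ΔP = 1074 Pa = 1.07 kPa.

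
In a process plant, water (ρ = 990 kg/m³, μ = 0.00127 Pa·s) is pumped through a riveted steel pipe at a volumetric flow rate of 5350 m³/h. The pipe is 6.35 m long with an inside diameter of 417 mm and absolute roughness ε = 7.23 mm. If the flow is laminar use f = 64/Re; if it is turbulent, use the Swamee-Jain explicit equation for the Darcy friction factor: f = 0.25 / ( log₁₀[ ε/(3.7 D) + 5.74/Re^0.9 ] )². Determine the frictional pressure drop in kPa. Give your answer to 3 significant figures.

Q = 5350 m³/h = 5350/3600 = 1.486 m³/s.
Cross-sectional area A = πD²/4 = π(0.417)²/4 = 0.1366 m²; mean velocity V = Q/A = 1.486/0.1366 = 10.88 m/s.
Reynolds number Re = ρVD/μ = 990 · 10.88 · 0.417 / 0.00127 = 3.537e+06.
Re > 4000 → turbulent. Relative roughness ε/D = 0.00723/0.417 = 0.0173. Swamee-Jain: f = 0.25/(log₁₀[0.0173/3.7 + 5.74/3.537e+06^0.9])² = 0.25/(log₁₀[0.00469 + 7.33e-06])² = 0.25/(-2.329)² = 0.04611.
Darcy-Weisbach: ΔP = f(L/D)(ρV²/2) = 0.04611·(6.35/0.417)·(990·10.88²/2) = 0.04611·15.23·5.861e+04 = 4.115e+04 Pa.
ΔP = 4.115e+04 Pa = 41.2 kPa.

ΔP ≈ 41.2 kPa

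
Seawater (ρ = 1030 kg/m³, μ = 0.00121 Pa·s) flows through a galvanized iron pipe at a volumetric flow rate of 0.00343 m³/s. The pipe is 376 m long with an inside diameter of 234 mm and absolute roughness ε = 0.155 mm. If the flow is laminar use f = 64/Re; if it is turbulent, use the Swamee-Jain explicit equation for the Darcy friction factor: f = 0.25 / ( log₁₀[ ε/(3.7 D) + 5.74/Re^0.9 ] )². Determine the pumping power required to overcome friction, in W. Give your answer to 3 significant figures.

Cross-sectional area A = πD²/4 = π(0.234)²/4 = 0.04301 m²; mean velocity V = Q/A = 0.00343/0.04301 = 0.07976 m/s.
Reynolds number Re = ρVD/μ = 1030 · 0.07976 · 0.234 / 0.00121 = 1.589e+04.
Re > 4000 → turbulent. Relative roughness ε/D = 0.000155/0.234 = 0.000662. Swamee-Jain: f = 0.25/(log₁₀[0.000662/3.7 + 5.74/1.589e+04^0.9])² = 0.25/(log₁₀[0.000179 + 0.000951])² = 0.25/(-2.947)² = 0.02878.
Darcy-Weisbach: ΔP = f(L/D)(ρV²/2) = 0.02878·(376/0.234)·(1030·0.07976²/2) = 0.02878·1607·3.276 = 151.5 Pa.
Pumping power P = QΔP = 0.00343·151.5 = 0.5197 W = 0.520 W.

P ≈ 0.520 W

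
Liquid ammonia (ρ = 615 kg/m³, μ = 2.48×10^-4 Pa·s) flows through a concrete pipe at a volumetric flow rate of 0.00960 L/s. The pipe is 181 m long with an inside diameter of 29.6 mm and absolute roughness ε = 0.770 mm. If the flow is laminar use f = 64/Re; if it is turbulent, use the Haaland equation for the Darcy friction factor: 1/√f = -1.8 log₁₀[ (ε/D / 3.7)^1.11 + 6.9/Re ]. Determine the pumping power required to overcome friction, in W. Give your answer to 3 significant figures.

Q = 0.00960 L/s = 0.00960/1000 = 9.6e-06 m³/s.
Cross-sectional area A = πD²/4 = π(0.0296)²/4 = 0.0006881 m²; mean velocity V = Q/A = 9.6e-06/0.0006881 = 0.01395 m/s.
Reynolds number Re = ρVD/μ = 615 · 0.01395 · 0.0296 / 0.000248 = 1024.
Re < 2300 → laminar flow, so f = 64/Re = 64/1024 = 0.0625 (the turbulent correlation is not needed).
Darcy-Weisbach: ΔP = f(L/D)(ρV²/2) = 0.0625·(181/0.0296)·(615·0.01395²/2) = 0.0625·6115·0.05985 = 22.87 Pa.
Pumping power P = QΔP = 9.6e-06·22.87 = 2.196×10^-4 W = 2.20×10^-4 W.

P ≈ 2.20×10^-4 W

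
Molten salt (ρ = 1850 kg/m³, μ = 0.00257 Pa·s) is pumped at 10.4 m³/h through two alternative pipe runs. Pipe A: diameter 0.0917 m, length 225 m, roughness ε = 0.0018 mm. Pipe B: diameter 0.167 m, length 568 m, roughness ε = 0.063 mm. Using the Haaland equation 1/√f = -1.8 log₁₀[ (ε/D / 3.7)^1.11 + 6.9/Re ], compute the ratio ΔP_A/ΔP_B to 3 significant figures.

Pipe A: V = Q/A = 0.002889/0.006604 = 0.4374 m/s; Re = 2.887e+04; ε/D = 1.96e-05; Haaland → f = 0.02356; ΔP_A = f(L/D)(ρV²/2) = 1.023e+04 Pa.
Pipe B: V = Q/A = 0.002889/0.0219 = 0.1319 m/s; Re = 1.585e+04; ε/D = 0.000377; Haaland → f = 0.0279; ΔP_B = f(L/D)(ρV²/2) = 1527 Pa.
ΔP_A/ΔP_B = 1.023e+04/1527 = 6.70.

ΔP_A/ΔP_B ≈ 6.70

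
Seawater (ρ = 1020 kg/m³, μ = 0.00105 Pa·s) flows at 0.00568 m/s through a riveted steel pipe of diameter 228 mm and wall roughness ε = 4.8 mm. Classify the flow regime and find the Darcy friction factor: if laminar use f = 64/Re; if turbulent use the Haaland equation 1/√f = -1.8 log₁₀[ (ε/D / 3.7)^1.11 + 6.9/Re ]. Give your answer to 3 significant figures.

Re = ρVD/μ = 1020·0.00568·0.228/0.00105 = 1258.
Re < 2300 → laminar, so f = 64/Re = 0.05087 (roughness is irrelevant in laminar flow).

f ≈ 0.0509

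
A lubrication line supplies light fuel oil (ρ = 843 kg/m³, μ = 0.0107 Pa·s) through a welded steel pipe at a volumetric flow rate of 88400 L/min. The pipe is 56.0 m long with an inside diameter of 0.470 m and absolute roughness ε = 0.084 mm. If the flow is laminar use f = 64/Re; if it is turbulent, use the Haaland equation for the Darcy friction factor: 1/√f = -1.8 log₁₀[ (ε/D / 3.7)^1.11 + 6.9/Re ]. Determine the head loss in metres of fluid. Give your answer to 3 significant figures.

h_f ≈ 6.92 m

Q = 88400 L/min = 88400/60000 = 1.473 m³/s.
Cross-sectional area A = πD²/4 = π(0.47)²/4 = 0.1735 m²; mean velocity V = Q/A = 1.473/0.1735 = 8.492 m/s.
Reynolds number Re = ρVD/μ = 843 · 8.492 · 0.47 / 0.0107 = 3.145e+05.
Re > 4000 → turbulent. Relative roughness ε/D = 8.4e-05/0.47 = 0.000179. Haaland: 1/√f = -1.8 log₁₀[(0.000179/3.7)^1.11 + 6.9/3.145e+05] = -1.8 log₁₀[1.62e-05 + 2.19e-05] = 7.954, so f = 0.01581.
Darcy-Weisbach: ΔP = f(L/D)(ρV²/2) = 0.01581·(56/0.47)·(843·8.492²/2) = 0.01581·119.1·3.04e+04 = 5.725e+04 Pa.
Head loss h_f = ΔP/(ρg) = 5.725e+04/(843·9.81) = 6.92 m.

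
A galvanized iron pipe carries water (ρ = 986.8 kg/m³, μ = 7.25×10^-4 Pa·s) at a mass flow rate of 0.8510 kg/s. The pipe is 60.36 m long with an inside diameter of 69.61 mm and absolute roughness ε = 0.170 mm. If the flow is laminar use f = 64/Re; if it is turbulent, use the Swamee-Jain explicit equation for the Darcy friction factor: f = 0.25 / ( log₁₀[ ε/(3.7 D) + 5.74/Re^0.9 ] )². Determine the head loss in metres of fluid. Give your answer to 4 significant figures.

A = πD²/4 = π(0.06961)²/4 = 0.003806 m²; mean velocity V = ṁ/(ρA) = 0.851/(986.8 · 0.003806) = 0.2266 m/s.
Reynolds number Re = ρVD/μ = 986.8 · 0.2266 · 0.06961 / 0.000725 = 2.147e+04.
Re > 4000 → turbulent. Relative roughness ε/D = 0.00017/0.06961 = 0.00244. Swamee-Jain: f = 0.25/(log₁₀[0.00244/3.7 + 5.74/2.147e+04^0.9])² = 0.25/(log₁₀[0.00066 + 0.000725])² = 0.25/(-2.859)² = 0.03059.
Darcy-Weisbach: ΔP = f(L/D)(ρV²/2) = 0.03059·(60.36/0.06961)·(986.8·0.2266²/2) = 0.03059·867.1·25.34 = 672.1 Pa.
Head loss h_f = ΔP/(ρg) = 672.1/(986.8·9.81) = 0.06943 m.

h_f ≈ 0.06943 m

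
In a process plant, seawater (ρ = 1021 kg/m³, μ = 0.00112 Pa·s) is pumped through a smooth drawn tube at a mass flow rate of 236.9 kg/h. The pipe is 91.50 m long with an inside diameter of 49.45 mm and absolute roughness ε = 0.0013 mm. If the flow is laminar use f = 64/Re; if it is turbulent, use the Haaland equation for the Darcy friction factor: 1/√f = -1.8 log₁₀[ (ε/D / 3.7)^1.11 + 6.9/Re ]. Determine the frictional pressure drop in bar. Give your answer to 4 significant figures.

ṁ = 236.9 kg/h = 236.9/3600 = 0.06581 kg/s.
A = πD²/4 = π(0.04945)²/4 = 0.001921 m²; mean velocity V = ṁ/(ρA) = 0.06581/(1021 · 0.001921) = 0.03356 m/s.
Reynolds number Re = ρVD/μ = 1021 · 0.03356 · 0.04945 / 0.00112 = 1513.
Re < 2300 → laminar flow, so f = 64/Re = 64/1513 = 0.0423 (the turbulent correlation is not needed).
Darcy-Weisbach: ΔP = f(L/D)(ρV²/2) = 0.0423·(91.5/0.04945)·(1021·0.03356²/2) = 0.0423·1850·0.5749 = 45.01 Pa.
ΔP = 45.01 Pa = 4.501×10^-4 bar.

ΔP ≈ 4.501×10^-4 bar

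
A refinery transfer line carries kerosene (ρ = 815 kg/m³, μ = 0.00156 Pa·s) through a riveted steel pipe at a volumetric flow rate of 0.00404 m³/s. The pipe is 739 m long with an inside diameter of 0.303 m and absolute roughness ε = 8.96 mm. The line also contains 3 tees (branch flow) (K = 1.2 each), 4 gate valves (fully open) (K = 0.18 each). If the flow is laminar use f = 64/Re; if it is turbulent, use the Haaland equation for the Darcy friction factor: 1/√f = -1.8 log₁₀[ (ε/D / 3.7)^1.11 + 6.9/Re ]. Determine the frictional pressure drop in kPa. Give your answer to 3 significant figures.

Cross-sectional area A = πD²/4 = π(0.303)²/4 = 0.07211 m²; mean velocity V = Q/A = 0.00404/0.07211 = 0.05603 m/s.
Reynolds number Re = ρVD/μ = 815 · 0.05603 · 0.303 / 0.00156 = 8869.
Re > 4000 → turbulent. Relative roughness ε/D = 0.00896/0.303 = 0.0296. Haaland: 1/√f = -1.8 log₁₀[(0.0296/3.7)^1.11 + 6.9/8869] = -1.8 log₁₀[0.0047 + 0.000778] = 4.071, so f = 0.06035.
Total minor-loss coefficient ΣK = 3·1.2 + 4·0.18 = 4.32.
ΔP = [f·L/D + ΣK]·(ρV²/2) = [0.06035·739/0.303 + 4.32]·(815·0.05603²/2) = [147.2 + 4.32]·1.279 = 193.8 Pa.
ΔP = 193.8 Pa = 0.194 kPa.

ΔP ≈ 0.194 kPa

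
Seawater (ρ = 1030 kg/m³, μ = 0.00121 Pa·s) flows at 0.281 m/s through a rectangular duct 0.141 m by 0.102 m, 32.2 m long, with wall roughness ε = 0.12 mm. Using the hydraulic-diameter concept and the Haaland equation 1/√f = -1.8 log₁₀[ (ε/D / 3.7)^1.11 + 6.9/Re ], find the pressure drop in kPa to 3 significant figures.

Hydraulic diameter D_h = 4A/P = 4·(0.141·0.102)/(2·(0.141+0.102)) = 0.05753/0.486 = 0.1184 m.
Re = ρVD_h/μ = 1030·0.281·0.1184/0.00121 = 2.831e+04.
ε/D_h = 0.00012/0.1184 = 0.00101; Haaland gives 1/√f = -1.8 log₁₀[0.000111+0.000244] = 6.21, so f = 0.02593.
ΔP = f(L/D_h)(ρV²/2) = 0.02593·32.2/0.1184·40.66 = 286.9 Pa.
ΔP = 0.287 kPa.

ΔP ≈ 0.287 kPa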